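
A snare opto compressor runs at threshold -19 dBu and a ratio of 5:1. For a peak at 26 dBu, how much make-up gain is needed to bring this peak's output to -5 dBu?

The peak compresses to -19 + 45/5 = -10 dBu.
To reach -5 dBu requires -5 − (-10) = 5 dB of make-up.

5 dB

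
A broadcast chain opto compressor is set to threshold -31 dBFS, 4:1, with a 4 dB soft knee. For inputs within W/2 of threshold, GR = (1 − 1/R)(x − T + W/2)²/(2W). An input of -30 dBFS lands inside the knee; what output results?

-30.84375 dBFS

x − T + W/2 = -30 − (-31) + 2 = 3.
GR = (1 − 1/4) × 3² / 8 = 0.75 × 9 / 8 = 0.84375 dB.
Output = -30 − 0.84375 = -30.84375 dBFS.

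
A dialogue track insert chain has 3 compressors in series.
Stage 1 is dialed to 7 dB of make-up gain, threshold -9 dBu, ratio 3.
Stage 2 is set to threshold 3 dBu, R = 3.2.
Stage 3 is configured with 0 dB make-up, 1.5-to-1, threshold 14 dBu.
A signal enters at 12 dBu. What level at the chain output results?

3.625 dBu

Stage 1: 12 dBu is 21 dB over -9 dBu; at 3:1 that becomes 7 dB over, giving -2 dBu; +7 dB make-up → 5 dBu.
Stage 2: 5 dBu is 2 dB over 3 dBu; at 3.2:1 that becomes 0.625 dB over, giving 3.625 dBu.
Stage 3: 3.625 dBu ≤ 14 dBu, so stage 3 doesn't engage; output 3.625 dBu.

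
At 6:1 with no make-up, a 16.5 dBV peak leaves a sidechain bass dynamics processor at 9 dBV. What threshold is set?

7.5 dBV

Let T be the threshold. Output overshoot = (input overshoot)/R, so 9 − T = (16.5 − T)/6.
6·(9 − T) = 16.5 − T → 5·T = 54 − 16.5 = 37.5.
T = 37.5/5 = 7.5 dBV.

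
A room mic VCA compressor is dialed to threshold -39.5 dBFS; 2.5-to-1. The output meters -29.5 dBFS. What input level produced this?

-14.5 dBFS

That's 10 dB above the -39.5 dBFS threshold.
Undo the ratio: input overshoot = 10 × 2.5 = 25 dB, giving input = -14.5 dBFS.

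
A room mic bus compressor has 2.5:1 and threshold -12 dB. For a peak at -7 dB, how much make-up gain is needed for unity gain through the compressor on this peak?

3 dB

Without make-up, output = threshold + overshoot/2.5 = -12 + 2 = -10 dB.
Gap to target: 3 dB.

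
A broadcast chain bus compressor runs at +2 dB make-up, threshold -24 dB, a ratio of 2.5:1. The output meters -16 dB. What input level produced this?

Stripping the +2 dB make-up gives -18 dB at the gain stage.
The compressed level sits -18 − (-24) = 6 dB over threshold.
Before 2.5:1 compression the overshoot was 6 × 2.5 = 15 dB, so input = -24 + 15 = -9 dB.

-9 dB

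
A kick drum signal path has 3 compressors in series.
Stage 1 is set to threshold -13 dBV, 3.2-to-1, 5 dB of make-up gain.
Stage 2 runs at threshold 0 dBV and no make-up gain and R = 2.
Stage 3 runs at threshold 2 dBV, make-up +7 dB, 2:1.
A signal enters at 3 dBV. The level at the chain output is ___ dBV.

Stage 1: 16 dB above -13 dBV, reduced 3.2:1 to 5 dB above → -8 dBV; +5 dB make-up → -3 dBV.
Stage 2: -3 dBV ≤ 0 dBV, so stage 2 doesn't engage; output -3 dBV.
Stage 3: -3 dBV is at or below the 2 dBV threshold — no compression; make-up brings it to 4 dBV.

4 dBV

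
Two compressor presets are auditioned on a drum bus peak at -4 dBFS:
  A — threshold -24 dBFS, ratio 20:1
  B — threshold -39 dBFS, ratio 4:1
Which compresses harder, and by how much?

A: overshoot 20 dB → output overshoot 1 dB → GR 19 dB.
B: overshoot 35 dB → output overshoot 8.75 dB → GR 26.25 dB.
Difference: 7.25 dB in favour of B.

B, by 7.25 dB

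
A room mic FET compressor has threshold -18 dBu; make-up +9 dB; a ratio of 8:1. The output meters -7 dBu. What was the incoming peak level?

Remove make-up: -7 − 9 = -16 dBu.
That's 2 dB above the -18 dBu threshold.
Undo the ratio: input overshoot = 2 × 8 = 16 dB, giving input = -2 dBu.

-2 dBu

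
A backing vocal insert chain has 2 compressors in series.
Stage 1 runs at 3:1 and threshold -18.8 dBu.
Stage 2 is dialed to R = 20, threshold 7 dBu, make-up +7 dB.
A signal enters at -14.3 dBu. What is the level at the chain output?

Stage 1: 4.5 dB above -18.8 dBu, reduced 3:1 to 1.5 dB above → -17.3 dBu.
Stage 2: -17.3 dBu is at or below the 7 dBu threshold — no compression; make-up brings it to -10.3 dBu.

-10.3 dBu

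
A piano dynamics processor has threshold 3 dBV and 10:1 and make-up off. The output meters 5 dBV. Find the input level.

23 dBV

That's 2 dB above the 3 dBV threshold.
Input overshoot = R × output overshoot = 20 dB → input = 3 + 20 = 23 dBV.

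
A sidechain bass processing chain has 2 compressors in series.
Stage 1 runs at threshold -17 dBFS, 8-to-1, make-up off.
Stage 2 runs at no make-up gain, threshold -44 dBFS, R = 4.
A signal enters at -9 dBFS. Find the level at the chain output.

Stage 1: overshoot 8 dB → 8/8 = 1 dB → -16 dBFS.
Stage 2: 28 dB above -44 dBFS, reduced 4:1 to 7 dB above → -37 dBFS.

-37 dBFS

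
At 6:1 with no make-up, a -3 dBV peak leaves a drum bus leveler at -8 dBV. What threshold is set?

-9 dBV

Let T be the threshold. Output overshoot = (input overshoot)/R, so -8 − T = (-3 − T)/6.
6·(-8 − T) = -3 − T → 5·T = -48 − (-3) = -45.
T = -45/5 = -9 dBV.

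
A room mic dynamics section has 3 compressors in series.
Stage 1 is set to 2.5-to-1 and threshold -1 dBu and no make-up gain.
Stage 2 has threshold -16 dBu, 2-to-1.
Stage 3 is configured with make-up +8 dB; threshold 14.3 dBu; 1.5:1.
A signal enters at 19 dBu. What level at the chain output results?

3.5 dBu

Stage 1: 19 dBu is 20 dB over -1 dBu; at 2.5:1 that becomes 8 dB over, giving 7 dBu.
Stage 2: overshoot 23 dB → 23/2 = 11.5 dB → -4.5 dBu.
Stage 3: -4.5 dBu is at or below the 14.3 dBu threshold — no compression; make-up brings it to 3.5 dBu.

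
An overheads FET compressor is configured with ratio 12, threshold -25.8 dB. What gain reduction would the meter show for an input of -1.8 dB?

22 dB

-1.8 dB exceeds the threshold by 24 dB.
After 12:1 compression the overshoot becomes 24/12 = 2 dB.
So the signal is attenuated by 24 − 2 = 22 dB.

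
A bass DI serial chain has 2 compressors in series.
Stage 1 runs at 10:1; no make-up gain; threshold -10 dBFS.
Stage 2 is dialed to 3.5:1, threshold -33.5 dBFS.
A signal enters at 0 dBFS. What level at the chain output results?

-26.5 dBFS

Stage 1: 0 dBFS is 10 dB over -10 dBFS; at 10:1 that becomes 1 dB over, giving -9 dBFS.
Stage 2: 24.5 dB above -33.5 dBFS, reduced 3.5:1 to 7 dB above → -26.5 dBFS.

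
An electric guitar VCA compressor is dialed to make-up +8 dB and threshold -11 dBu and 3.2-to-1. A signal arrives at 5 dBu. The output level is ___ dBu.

2 dBu

The input is 16 dB above the -11 dBu threshold.
At 3.2:1 the overshoot is divided by 3.2, leaving 5 dB above threshold.
That puts the output at -6 dBu; make-up adds 8 dB, giving 2 dBu.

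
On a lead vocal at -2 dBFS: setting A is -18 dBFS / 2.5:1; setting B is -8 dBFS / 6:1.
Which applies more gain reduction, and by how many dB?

A: GR = 16 − 16/2.5 = 9.6 dB.
B: GR = 6 − 6/6 = 5 dB.
A reduces 4.6 dB more.

A, by 4.6 dB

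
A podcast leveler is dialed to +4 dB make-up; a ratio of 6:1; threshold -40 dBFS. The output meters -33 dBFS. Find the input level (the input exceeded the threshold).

Remove make-up: -33 − 4 = -37 dBFS.
That's 3 dB above the -40 dBFS threshold.
Input overshoot = R × output overshoot = 18 dB → input = -40 + 18 = -22 dBFS.

-22 dBFS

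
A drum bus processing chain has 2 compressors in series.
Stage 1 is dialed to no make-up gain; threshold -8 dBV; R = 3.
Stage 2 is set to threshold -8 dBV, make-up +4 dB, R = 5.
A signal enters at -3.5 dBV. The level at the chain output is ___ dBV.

Stage 1: overshoot 4.5 dB → 4.5/3 = 1.5 dB → -6.5 dBV.
Stage 2: 1.5 dB above -8 dBV, reduced 5:1 to 0.3 dB above → -7.7 dBV; +4 dB make-up → -3.7 dBV.

-3.7 dBV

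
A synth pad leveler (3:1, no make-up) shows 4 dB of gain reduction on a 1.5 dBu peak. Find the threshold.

Let T be the threshold. Output overshoot = (input overshoot)/R, so -2.5 − T = (1.5 − T)/3.
3·(-2.5 − T) = 1.5 − T → 2·T = -7.5 − 1.5 = -9.
T = -9/2 = -4.5 dBu.

-4.5 dBu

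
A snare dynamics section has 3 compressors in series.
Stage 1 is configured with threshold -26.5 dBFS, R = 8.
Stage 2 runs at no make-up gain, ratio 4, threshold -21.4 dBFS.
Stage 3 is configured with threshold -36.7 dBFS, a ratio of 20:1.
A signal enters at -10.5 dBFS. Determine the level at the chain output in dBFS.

Stage 1: 16 dB above -26.5 dBFS, reduced 8:1 to 2 dB above → -24.5 dBFS.
Stage 2: -24.5 dBFS ≤ -21.4 dBFS, so stage 2 doesn't engage; output -24.5 dBFS.
Stage 3: overshoot 12.2 dB → 12.2/20 = 0.61 dB → -36.09 dBFS.

-36.09 dBFS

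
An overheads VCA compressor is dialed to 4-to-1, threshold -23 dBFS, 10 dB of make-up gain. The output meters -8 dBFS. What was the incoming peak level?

-3 dBFS

Stripping the +10 dB make-up gives -18 dBFS at the gain stage.
That's 5 dB above the -23 dBFS threshold.
Undo the ratio: input overshoot = 5 × 4 = 20 dB, giving input = -3 dBFS.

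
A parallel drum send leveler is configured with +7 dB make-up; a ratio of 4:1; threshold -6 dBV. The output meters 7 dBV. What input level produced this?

18 dBV

Before make-up, the level was 7 − 7 = 0 dBV.
Post-compression overshoot = 0 − (-6) = 6 dB.
Before 4:1 compression the overshoot was 6 × 4 = 24 dB, so input = -6 + 24 = 18 dBV.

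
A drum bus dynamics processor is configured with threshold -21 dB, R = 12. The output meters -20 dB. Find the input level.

That's 1 dB above the -21 dB threshold.
Input overshoot = R × output overshoot = 12 dB → input = -21 + 12 = -9 dB.

-9 dB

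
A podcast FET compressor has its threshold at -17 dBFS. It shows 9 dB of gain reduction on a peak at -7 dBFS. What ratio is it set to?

10:1

Input overshoot = -7 − (-17) = 10 dB.
Output overshoot = 10 − 9 = 1 dB.
Ratio = input overshoot / output overshoot = 10 / 1 = 10.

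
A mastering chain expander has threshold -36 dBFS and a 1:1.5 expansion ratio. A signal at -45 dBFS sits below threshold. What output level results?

-49.5 dBFS

Undershoot = (-36) − (-45) = 9 dB.
At 1:1.5, that expands to 13.5 dB under threshold.
Output = -36 − 13.5 = -49.5 dBFS.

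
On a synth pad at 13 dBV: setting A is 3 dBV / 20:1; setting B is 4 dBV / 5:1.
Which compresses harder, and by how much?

A: overshoot 10 dB → output overshoot 0.5 dB → GR 9.5 dB.
B: overshoot 9 dB → output overshoot 1.8 dB → GR 7.2 dB.
Difference: 2.3 dB in favour of A.

A, by 2.3 dB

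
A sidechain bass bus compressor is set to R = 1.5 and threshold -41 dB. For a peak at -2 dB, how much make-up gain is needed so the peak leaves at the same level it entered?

13 dB

Overshoot 39 dB → 39/1.5 = 26 dB after compression, so the compressed level is -41 + 26 = -15 dB.
Make-up = target − compressed = -2 − (-15) = 13 dB.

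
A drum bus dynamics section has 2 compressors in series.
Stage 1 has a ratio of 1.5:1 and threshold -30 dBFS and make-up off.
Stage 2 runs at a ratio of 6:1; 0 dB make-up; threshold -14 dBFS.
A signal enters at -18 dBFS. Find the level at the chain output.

-22 dBFS

Stage 1: -18 dBFS is 12 dB over -30 dBFS; at 1.5:1 that becomes 8 dB over, giving -22 dBFS.
Stage 2: -22 dBFS ≤ -14 dBFS, so stage 2 doesn't engage; output -22 dBFS.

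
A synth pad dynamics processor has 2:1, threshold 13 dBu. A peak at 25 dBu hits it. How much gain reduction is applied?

25 dBu exceeds the threshold by 12 dB.
A 2:1 ratio leaves 6 dB of that excess.
So the signal is attenuated by 12 − 6 = 6 dB.

6 dB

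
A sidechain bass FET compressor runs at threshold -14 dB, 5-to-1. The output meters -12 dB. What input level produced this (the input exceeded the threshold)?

Post-compression overshoot = -12 − (-14) = 2 dB.
Undo the ratio: input overshoot = 2 × 5 = 10 dB, giving input = -4 dB.

-4 dB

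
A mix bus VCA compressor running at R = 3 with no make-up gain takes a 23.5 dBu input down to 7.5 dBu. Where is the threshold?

Input is 24 dB above T (since output overshoot × R = input overshoot: (7.5 − T)·3 = 23.5 − T gives T = -0.5 dBu).
Check: -0.5 + (23.5 − (-0.5))/3 = -0.5 + 8 = 7.5 dBu. ✓

-0.5 dBu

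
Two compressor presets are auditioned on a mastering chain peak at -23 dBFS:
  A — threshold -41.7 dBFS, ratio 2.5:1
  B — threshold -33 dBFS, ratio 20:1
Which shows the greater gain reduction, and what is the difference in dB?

A: 18.7 dB over, compressed to 7.48 dB over, so 11.22 dB of GR.
B: 10 dB over, compressed to 0.5 dB over, so 9.5 dB of GR.
A applies 1.72 dB more gain reduction.

A, by 1.72 dB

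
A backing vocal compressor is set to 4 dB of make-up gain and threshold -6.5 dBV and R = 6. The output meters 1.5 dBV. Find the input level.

17.5 dBV

Stripping the +4 dB make-up gives -2.5 dBV at the gain stage.
That's 4 dB above the -6.5 dBV threshold.
Undo the ratio: input overshoot = 4 × 6 = 24 dB, giving input = 17.5 dBV.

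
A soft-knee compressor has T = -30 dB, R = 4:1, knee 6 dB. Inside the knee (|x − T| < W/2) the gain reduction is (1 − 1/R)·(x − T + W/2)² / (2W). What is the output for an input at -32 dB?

-32.0625 dB

x − T + W/2 = -32 − (-30) + 3 = 1.
GR = (1 − 1/4) × 1² / 12 = 0.75 × 1 / 12 = 0.0625 dB.
Output = -32 − 0.0625 = -32.0625 dB.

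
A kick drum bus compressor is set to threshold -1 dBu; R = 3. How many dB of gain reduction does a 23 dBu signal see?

16 dB

Overshoot = 23 − (-1) = 24 dB.
At 3:1, output sits 24/3 = 8 dB above threshold.
GR = overshoot in − overshoot out = 24 − 8 = 16 dB.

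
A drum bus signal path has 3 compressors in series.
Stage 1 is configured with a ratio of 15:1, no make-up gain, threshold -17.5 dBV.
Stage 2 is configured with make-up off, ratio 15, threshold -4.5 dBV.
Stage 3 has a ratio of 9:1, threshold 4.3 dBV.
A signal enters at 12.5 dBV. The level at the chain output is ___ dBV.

Stage 1: overshoot 30 dB → 30/15 = 2 dB → -15.5 dBV.
Stage 2: -15.5 dBV ≤ -4.5 dBV, so stage 2 doesn't engage; output -15.5 dBV.
Stage 3: -15.5 dBV is at or below the 4.3 dBV threshold — no compression; output -15.5 dBV.

-15.5 dBV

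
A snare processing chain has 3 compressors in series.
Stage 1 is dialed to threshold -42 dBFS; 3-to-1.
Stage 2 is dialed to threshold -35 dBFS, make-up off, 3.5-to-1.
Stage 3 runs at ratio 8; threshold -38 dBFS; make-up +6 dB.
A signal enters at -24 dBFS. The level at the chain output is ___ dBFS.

Stage 1: 18 dB above -42 dBFS, reduced 3:1 to 6 dB above → -36 dBFS.
Stage 2: -36 dBFS ≤ -35 dBFS, so stage 2 doesn't engage; output -36 dBFS.
Stage 3: -36 dBFS is 2 dB over -38 dBFS; at 8:1 that becomes 0.25 dB over, giving -37.75 dBFS; +6 dB make-up → -31.75 dBFS.

-31.75 dBFS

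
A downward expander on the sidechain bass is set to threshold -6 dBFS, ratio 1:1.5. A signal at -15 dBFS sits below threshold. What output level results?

-19.5 dBFS

The input is 9 dB below the -6 dBFS threshold.
A 1:1.5 expander multiplies undershoot by 1.5: 9 × 1.5 = 13.5 dB below threshold.
Output = -6 − 13.5 = -19.5 dBFS.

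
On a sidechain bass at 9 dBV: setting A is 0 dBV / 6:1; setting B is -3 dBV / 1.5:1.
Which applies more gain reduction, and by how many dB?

A, by 3.5 dB

A: GR = 9 − 9/6 = 7.5 dB.
B: GR = 12 − 12/1.5 = 4 dB.
A applies 3.5 dB more gain reduction.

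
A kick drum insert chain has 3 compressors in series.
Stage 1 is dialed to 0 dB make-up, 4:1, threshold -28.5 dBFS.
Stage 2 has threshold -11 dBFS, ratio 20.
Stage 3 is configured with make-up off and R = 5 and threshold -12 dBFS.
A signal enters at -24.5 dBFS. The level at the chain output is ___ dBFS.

-27.5 dBFS

Stage 1: overshoot 4 dB → 4/4 = 1 dB → -27.5 dBFS.
Stage 2: below threshold (-27.5 ≤ -11); passes unchanged; output -27.5 dBFS.
Stage 3: -27.5 dBFS is at or below the -12 dBFS threshold — no compression; output -27.5 dBFS.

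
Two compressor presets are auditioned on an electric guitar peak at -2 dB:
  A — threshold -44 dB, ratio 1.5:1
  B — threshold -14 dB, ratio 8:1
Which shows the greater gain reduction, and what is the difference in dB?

A, by 3.5 dB

A: 42 dB over, compressed to 28 dB over, so 14 dB of GR.
B: 12 dB over, compressed to 1.5 dB over, so 10.5 dB of GR.
A applies 3.5 dB more gain reduction.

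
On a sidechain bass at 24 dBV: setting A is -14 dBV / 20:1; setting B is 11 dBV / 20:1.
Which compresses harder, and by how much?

A: GR = 38 − 38/20 = 36.1 dB.
B: GR = 13 − 13/20 = 12.35 dB.
A reduces 23.75 dB more.

A, by 23.75 dB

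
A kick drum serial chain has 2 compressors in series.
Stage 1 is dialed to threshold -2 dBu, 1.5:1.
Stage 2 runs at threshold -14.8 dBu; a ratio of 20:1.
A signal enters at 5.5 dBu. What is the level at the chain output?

-13.91 dBu

Stage 1: overshoot 7.5 dB → 7.5/1.5 = 5 dB → 3 dBu.
Stage 2: 3 dBu is 17.8 dB over -14.8 dBu; at 20:1 that becomes 0.89 dB over, giving -13.91 dBu.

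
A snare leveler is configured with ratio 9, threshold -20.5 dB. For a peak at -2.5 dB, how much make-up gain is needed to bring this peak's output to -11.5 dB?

Overshoot 18 dB → 18/9 = 2 dB after compression, so the compressed level is -20.5 + 2 = -18.5 dB.
Make-up = target − compressed = -11.5 − (-18.5) = 7 dB.

7 dB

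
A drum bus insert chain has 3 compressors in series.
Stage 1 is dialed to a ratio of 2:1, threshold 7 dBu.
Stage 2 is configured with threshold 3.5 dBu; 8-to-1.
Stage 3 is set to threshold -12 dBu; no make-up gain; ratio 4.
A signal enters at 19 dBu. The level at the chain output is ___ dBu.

-7.828125 dBu

Stage 1: 19 dBu is 12 dB over 7 dBu; at 2:1 that becomes 6 dB over, giving 13 dBu.
Stage 2: overshoot 9.5 dB → 9.5/8 = 1.1875 dB → 4.6875 dBu.
Stage 3: 16.6875 dB above -12 dBu, reduced 4:1 to 4.171875 dB above → -7.828125 dBu.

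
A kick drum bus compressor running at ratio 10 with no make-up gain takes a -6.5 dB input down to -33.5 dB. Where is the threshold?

Let T be the threshold. Output overshoot = (input overshoot)/R, so -33.5 − T = (-6.5 − T)/10.
10·(-33.5 − T) = -6.5 − T → 9·T = -335 − (-6.5) = -328.5.
T = -328.5/9 = -36.5 dB.

-36.5 dB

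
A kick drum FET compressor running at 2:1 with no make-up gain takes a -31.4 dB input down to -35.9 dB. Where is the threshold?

Gain reduction = -31.4 − (-35.9) = 4.5 dB; output overshoot = GR / (R − 1) = 4.5 / 1 = 4.5 dB.
Threshold = output − output overshoot = -35.9 − 4.5 = -40.4 dB.

-40.4 dB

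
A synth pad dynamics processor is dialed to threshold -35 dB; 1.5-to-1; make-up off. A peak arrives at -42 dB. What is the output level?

-42 dB

-42 dB is 7 dB below the -35 dB threshold, so no gain reduction is applied.
Output = input = -42 dB.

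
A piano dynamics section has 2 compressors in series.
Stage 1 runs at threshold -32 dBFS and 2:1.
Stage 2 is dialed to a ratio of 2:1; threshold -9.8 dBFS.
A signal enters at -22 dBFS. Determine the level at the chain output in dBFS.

-27 dBFS

Stage 1: overshoot 10 dB → 10/2 = 5 dB → -27 dBFS.
Stage 2: -27 dBFS ≤ -9.8 dBFS, so stage 2 doesn't engage; output -27 dBFS.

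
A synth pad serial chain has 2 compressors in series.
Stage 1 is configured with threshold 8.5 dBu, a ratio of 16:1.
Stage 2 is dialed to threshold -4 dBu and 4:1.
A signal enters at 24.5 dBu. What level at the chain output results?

Stage 1: 24.5 dBu is 16 dB over 8.5 dBu; at 16:1 that becomes 1 dB over, giving 9.5 dBu.
Stage 2: 13.5 dB above -4 dBu, reduced 4:1 to 3.375 dB above → -0.625 dBu.

-0.625 dBu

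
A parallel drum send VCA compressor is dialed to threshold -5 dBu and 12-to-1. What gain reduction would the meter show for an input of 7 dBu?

7 dBu exceeds the threshold by 12 dB.
After 12:1 compression the overshoot becomes 12/12 = 1 dB.
So the signal is attenuated by 12 − 1 = 11 dB.

11 dB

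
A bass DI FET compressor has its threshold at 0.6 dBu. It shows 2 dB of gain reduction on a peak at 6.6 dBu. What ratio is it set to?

1.5:1

Input overshoot = 6.6 − 0.6 = 6 dB.
Output overshoot = 6 − 2 = 4 dB.
Ratio = input overshoot / output overshoot = 6 / 4 = 1.5.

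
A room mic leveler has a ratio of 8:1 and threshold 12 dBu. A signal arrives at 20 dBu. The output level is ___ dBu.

13 dBu

20 dBu sits 8 dB over threshold.
At 8:1 the overshoot is divided by 8, leaving 1 dB above threshold.
So the level is 12 + 1 = 13 dBu.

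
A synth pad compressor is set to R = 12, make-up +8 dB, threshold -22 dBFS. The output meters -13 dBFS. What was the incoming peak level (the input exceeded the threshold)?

Before make-up, the level was -13 − 8 = -21 dBFS.
That's 1 dB above the -22 dBFS threshold.
Undo the ratio: input overshoot = 1 × 12 = 12 dB, giving input = -10 dBFS.

-10 dBFS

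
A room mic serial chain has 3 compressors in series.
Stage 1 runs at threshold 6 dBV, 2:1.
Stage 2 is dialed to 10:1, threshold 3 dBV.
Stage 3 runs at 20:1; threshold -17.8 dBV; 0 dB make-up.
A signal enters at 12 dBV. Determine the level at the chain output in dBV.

-16.73 dBV

Stage 1: overshoot 6 dB → 6/2 = 3 dB → 9 dBV.
Stage 2: 9 dBV is 6 dB over 3 dBV; at 10:1 that becomes 0.6 dB over, giving 3.6 dBV.
Stage 3: 21.4 dB above -17.8 dBV, reduced 20:1 to 1.07 dB above → -16.73 dBV.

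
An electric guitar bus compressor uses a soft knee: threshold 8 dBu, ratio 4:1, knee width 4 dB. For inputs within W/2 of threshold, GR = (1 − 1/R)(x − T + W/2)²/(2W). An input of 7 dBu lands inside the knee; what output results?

6.90625 dBu

x − T + W/2 = 7 − 8 + 2 = 1.
GR = (1 − 1/4) × 1² / 8 = 0.75 × 1 / 8 = 0.09375 dB.
Output = 7 − 0.09375 = 6.90625 dBu.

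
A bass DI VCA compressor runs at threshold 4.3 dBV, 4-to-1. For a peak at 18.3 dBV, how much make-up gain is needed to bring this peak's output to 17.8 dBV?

Without make-up, output = threshold + overshoot/4 = 4.3 + 3.5 = 7.8 dBV.
Gap to target: 10 dB.

10 dB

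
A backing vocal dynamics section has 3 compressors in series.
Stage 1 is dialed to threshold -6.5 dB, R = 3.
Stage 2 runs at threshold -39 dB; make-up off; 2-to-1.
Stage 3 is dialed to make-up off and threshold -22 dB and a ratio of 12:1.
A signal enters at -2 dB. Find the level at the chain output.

-22 dB

Stage 1: -2 dB is 4.5 dB over -6.5 dB; at 3:1 that becomes 1.5 dB over, giving -5 dB.
Stage 2: -5 dB is 34 dB over -39 dB; at 2:1 that becomes 17 dB over, giving -22 dB.
Stage 3: -22 dB is at or below the -22 dB threshold — no compression; output -22 dB.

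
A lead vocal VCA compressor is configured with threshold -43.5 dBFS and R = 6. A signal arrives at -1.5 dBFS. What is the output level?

-1.5 dBFS sits 42 dB over threshold.
At 6:1 the overshoot is divided by 6, leaving 7 dB above threshold.
Output = -43.5 + 7 = -36.5 dBFS.

-36.5 dBFS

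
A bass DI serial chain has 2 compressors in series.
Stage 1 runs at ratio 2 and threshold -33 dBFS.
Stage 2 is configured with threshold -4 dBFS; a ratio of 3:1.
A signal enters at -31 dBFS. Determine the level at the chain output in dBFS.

-32 dBFS

Stage 1: -31 dBFS is 2 dB over -33 dBFS; at 2:1 that becomes 1 dB over, giving -32 dBFS.
Stage 2: -32 dBFS ≤ -4 dBFS, so stage 2 doesn't engage; output -32 dBFS.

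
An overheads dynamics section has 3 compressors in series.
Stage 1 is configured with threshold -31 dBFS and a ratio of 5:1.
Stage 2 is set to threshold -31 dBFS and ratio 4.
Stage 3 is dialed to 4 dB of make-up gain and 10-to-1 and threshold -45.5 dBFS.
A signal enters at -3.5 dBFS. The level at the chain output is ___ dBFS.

-39.9125 dBFS

Stage 1: 27.5 dB above -31 dBFS, reduced 5:1 to 5.5 dB above → -25.5 dBFS.
Stage 2: -25.5 dBFS is 5.5 dB over -31 dBFS; at 4:1 that becomes 1.375 dB over, giving -29.625 dBFS.
Stage 3: overshoot 15.875 dB → 15.875/10 = 1.5875 dB → -43.9125 dBFS; +4 dB make-up → -39.9125 dBFS.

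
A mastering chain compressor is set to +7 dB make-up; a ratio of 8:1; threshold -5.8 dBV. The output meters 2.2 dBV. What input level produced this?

Before make-up, the level was 2.2 − 7 = -4.8 dBV.
Post-compression overshoot = -4.8 − (-5.8) = 1 dB.
Input overshoot = R × output overshoot = 8 dB → input = -5.8 + 8 = 2.2 dBV.

2.2 dBV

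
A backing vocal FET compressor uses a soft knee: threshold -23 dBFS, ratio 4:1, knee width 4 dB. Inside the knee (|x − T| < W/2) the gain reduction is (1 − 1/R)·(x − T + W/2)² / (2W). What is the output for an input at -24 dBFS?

-24.09375 dBFS

x − T + W/2 = -24 − (-23) + 2 = 1.
GR = (1 − 1/4) × 1² / 8 = 0.75 × 1 / 8 = 0.09375 dB.
Output = -24 − 0.09375 = -24.09375 dBFS.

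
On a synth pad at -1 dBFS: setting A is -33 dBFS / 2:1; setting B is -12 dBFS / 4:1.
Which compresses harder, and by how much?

A: overshoot 32 dB → output overshoot 16 dB → GR 16 dB.
B: overshoot 11 dB → output overshoot 2.75 dB → GR 8.25 dB.
Difference: 7.75 dB in favour of A.

A, by 7.75 dB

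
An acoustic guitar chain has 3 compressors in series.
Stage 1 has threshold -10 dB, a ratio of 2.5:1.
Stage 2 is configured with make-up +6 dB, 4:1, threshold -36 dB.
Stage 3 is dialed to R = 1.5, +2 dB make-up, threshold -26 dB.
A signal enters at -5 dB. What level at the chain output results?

Stage 1: overshoot 5 dB → 5/2.5 = 2 dB → -8 dB.
Stage 2: -8 dB is 28 dB over -36 dB; at 4:1 that becomes 7 dB over, giving -29 dB; +6 dB make-up → -23 dB.
Stage 3: -23 dB is 3 dB over -26 dB; at 1.5:1 that becomes 2 dB over, giving -24 dB; +2 dB make-up → -22 dB.

-22 dB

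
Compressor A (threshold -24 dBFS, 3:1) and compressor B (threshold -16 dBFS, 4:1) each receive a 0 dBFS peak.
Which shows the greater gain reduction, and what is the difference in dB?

A: 24 dB over, compressed to 8 dB over, so 16 dB of GR.
B: 16 dB over, compressed to 4 dB over, so 12 dB of GR.
Difference: 4 dB in favour of A.

A, by 4 dB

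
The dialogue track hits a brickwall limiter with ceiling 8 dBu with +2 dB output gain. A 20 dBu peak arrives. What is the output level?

10 dBu

The limiter clamps the peak to its 8 dBu ceiling.
Output gain then adds 2 dB: 8 + 2 = 10 dBu.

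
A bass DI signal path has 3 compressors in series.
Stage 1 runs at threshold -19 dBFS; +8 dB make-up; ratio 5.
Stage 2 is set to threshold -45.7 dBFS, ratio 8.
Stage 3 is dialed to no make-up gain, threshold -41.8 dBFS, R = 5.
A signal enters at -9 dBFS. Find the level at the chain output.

-41.6625 dBFS

Stage 1: -9 dBFS is 10 dB over -19 dBFS; at 5:1 that becomes 2 dB over, giving -17 dBFS; +8 dB make-up → -9 dBFS.
Stage 2: -9 dBFS is 36.7 dB over -45.7 dBFS; at 8:1 that becomes 4.5875 dB over, giving -41.1125 dBFS.
Stage 3: overshoot 0.6875 dB → 0.6875/5 = 0.1375 dB → -41.6625 dBFS.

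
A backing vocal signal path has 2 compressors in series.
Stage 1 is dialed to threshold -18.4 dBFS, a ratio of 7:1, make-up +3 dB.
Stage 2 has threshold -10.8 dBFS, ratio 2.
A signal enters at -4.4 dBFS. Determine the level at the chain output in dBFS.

-13.4 dBFS

Stage 1: overshoot 14 dB → 14/7 = 2 dB → -16.4 dBFS; +3 dB make-up → -13.4 dBFS.
Stage 2: below threshold (-13.4 ≤ -10.8); passes unchanged; output -13.4 dBFS.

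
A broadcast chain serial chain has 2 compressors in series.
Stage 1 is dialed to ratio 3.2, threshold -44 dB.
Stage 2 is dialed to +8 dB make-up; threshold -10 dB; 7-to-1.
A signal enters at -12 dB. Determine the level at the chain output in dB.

Stage 1: -12 dB is 32 dB over -44 dB; at 3.2:1 that becomes 10 dB over, giving -34 dB.
Stage 2: -34 dB is at or below the -10 dB threshold — no compression; make-up brings it to -26 dB.

-26 dB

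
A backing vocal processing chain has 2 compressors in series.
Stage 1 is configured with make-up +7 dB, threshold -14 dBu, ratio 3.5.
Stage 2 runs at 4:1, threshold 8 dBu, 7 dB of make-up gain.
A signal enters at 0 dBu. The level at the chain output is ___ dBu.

Stage 1: 0 dBu is 14 dB over -14 dBu; at 3.5:1 that becomes 4 dB over, giving -10 dBu; +7 dB make-up → -3 dBu.
Stage 2: -3 dBu ≤ 8 dBu, so stage 2 doesn't engage; make-up brings it to 4 dBu.

4 dBu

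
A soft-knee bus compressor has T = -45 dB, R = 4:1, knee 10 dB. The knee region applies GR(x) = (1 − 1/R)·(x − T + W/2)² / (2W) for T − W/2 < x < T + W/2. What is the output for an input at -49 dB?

x − T + W/2 = -49 − (-45) + 5 = 1.
GR = (1 − 1/4) × 1² / 20 = 0.75 × 1 / 20 = 0.0375 dB.
Output = -49 − 0.0375 = -49.0375 dB.

-49.0375 dB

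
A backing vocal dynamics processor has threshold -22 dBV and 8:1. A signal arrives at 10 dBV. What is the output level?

10 dBV sits 32 dB over threshold.
The 32 dB excess becomes 4 dB after 8:1 reduction.
That puts the output at -18 dBV.

-18 dBV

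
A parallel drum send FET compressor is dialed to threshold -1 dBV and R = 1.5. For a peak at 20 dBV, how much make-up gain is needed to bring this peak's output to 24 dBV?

11 dB

Without make-up, output = threshold + overshoot/1.5 = -1 + 14 = 13 dBV.
Gap to target: 11 dB.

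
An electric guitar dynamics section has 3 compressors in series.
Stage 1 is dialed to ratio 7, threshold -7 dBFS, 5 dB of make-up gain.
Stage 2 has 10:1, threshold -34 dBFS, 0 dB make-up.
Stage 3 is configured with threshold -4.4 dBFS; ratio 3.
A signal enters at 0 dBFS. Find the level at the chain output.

-30.7 dBFS

Stage 1: overshoot 7 dB → 7/7 = 1 dB → -6 dBFS; +5 dB make-up → -1 dBFS.
Stage 2: overshoot 33 dB → 33/10 = 3.3 dB → -30.7 dBFS.
Stage 3: below threshold (-30.7 ≤ -4.4); passes unchanged; output -30.7 dBFS.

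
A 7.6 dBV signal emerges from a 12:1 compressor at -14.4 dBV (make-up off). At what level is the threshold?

-16.4 dBV

Let T be the threshold. Output overshoot = (input overshoot)/R, so -14.4 − T = (7.6 − T)/12.
12·(-14.4 − T) = 7.6 − T → 11·T = -172.8 − 7.6 = -180.4.
T = -180.4/11 = -16.4 dBV.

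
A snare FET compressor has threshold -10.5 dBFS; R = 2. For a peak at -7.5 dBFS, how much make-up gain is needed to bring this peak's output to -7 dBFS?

The peak compresses to -10.5 + 3/2 = -9 dBFS.
To reach -7 dBFS requires -7 − (-9) = 2 dB of make-up.

2 dB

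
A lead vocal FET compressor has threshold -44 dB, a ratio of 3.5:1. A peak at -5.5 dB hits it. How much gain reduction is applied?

27.5 dB

Overshoot = -5.5 − (-44) = 38.5 dB.
A 3.5:1 ratio leaves 11 dB of that excess.
So the signal is attenuated by 38.5 − 11 = 27.5 dB.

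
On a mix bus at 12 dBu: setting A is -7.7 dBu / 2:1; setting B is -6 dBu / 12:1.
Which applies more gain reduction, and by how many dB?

A: 19.7 dB over, compressed to 9.85 dB over, so 9.85 dB of GR.
B: 18 dB over, compressed to 1.5 dB over, so 16.5 dB of GR.
Difference: 6.65 dB in favour of B.

B, by 6.65 dB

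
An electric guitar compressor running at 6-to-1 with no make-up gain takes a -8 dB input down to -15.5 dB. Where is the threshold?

Gain reduction = -8 − (-15.5) = 7.5 dB; output overshoot = GR / (R − 1) = 7.5 / 5 = 1.5 dB.
Threshold = output − output overshoot = -15.5 − 1.5 = -17 dB.

-17 dB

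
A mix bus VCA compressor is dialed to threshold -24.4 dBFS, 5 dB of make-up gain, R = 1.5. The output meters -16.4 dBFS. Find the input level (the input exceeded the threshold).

Stripping the +5 dB make-up gives -21.4 dBFS at the gain stage.
The compressed level sits -21.4 − (-24.4) = 3 dB over threshold.
Before 1.5:1 compression the overshoot was 3 × 1.5 = 4.5 dB, so input = -24.4 + 4.5 = -19.9 dBFS.

-19.9 dBFS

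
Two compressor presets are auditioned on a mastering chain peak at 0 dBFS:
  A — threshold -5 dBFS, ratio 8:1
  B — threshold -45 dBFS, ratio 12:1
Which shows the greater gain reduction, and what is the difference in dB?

B, by 36.875 dB

A: 5 dB over, compressed to 0.625 dB over, so 4.375 dB of GR.
B: 45 dB over, compressed to 3.75 dB over, so 41.25 dB of GR.
Difference: 36.875 dB in favour of B.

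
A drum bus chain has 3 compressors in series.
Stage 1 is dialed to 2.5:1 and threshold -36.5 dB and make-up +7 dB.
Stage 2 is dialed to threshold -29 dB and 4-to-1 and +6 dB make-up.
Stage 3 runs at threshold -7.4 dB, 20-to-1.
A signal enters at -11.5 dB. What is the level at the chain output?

Stage 1: 25 dB above -36.5 dB, reduced 2.5:1 to 10 dB above → -26.5 dB; +7 dB make-up → -19.5 dB.
Stage 2: -19.5 dB is 9.5 dB over -29 dB; at 4:1 that becomes 2.375 dB over, giving -26.625 dB; +6 dB make-up → -20.625 dB.
Stage 3: -20.625 dB ≤ -7.4 dB, so stage 3 doesn't engage; output -20.625 dB.

-20.625 dB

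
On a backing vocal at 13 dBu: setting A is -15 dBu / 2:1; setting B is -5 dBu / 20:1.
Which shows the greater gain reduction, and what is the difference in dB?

B, by 3.1 dB

A: overshoot 28 dB → output overshoot 14 dB → GR 14 dB.
B: overshoot 18 dB → output overshoot 0.9 dB → GR 17.1 dB.
Difference: 3.1 dB in favour of B.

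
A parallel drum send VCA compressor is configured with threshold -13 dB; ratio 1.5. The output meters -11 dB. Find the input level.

The compressed level sits -11 − (-13) = 2 dB over threshold.
Input overshoot = R × output overshoot = 3 dB → input = -13 + 3 = -10 dB.

-10 dB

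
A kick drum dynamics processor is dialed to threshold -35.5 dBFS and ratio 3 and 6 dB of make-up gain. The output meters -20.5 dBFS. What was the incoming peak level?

Remove make-up: -20.5 − 6 = -26.5 dBFS.
The compressed level sits -26.5 − (-35.5) = 9 dB over threshold.
Undo the ratio: input overshoot = 9 × 3 = 27 dB, giving input = -8.5 dBFS.

-8.5 dBFS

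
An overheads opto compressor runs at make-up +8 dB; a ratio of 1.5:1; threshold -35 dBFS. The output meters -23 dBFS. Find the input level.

Stripping the +8 dB make-up gives -31 dBFS at the gain stage.
Post-compression overshoot = -31 − (-35) = 4 dB.
Input overshoot = R × output overshoot = 6 dB → input = -35 + 6 = -29 dBFS.

-29 dBFS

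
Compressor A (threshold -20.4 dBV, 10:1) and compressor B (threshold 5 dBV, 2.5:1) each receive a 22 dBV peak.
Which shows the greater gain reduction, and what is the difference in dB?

A: GR = 42.4 − 42.4/10 = 38.16 dB.
B: GR = 17 − 17/2.5 = 10.2 dB.
A reduces 27.96 dB more.

A, by 27.96 dB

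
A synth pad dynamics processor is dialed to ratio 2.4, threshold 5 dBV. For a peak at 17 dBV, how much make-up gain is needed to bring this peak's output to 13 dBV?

Without make-up, output = threshold + overshoot/2.4 = 5 + 5 = 10 dBV.
Gap to target: 3 dB.

3 dB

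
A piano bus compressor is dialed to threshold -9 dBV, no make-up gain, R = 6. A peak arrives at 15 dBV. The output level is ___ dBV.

-5 dBV

The input is 24 dB above the -9 dBV threshold.
The 24 dB excess becomes 4 dB after 6:1 reduction.
So the level is -9 + 4 = -5 dBV.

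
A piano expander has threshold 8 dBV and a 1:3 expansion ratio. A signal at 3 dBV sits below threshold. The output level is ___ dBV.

-7 dBV

The input is 5 dB below the 8 dBV threshold.
A 1:3 expander multiplies undershoot by 3: 5 × 3 = 15 dB below threshold.
Output = 8 − 15 = -7 dBV.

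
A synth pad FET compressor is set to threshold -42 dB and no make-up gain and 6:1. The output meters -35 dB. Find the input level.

0 dB

The compressed level sits -35 − (-42) = 7 dB over threshold.
Undo the ratio: input overshoot = 7 × 6 = 42 dB, giving input = 0 dB.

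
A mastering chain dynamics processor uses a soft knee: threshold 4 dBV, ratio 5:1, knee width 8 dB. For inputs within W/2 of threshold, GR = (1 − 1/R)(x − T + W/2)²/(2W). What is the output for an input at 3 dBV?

x − T + W/2 = 3 − 4 + 4 = 3.
GR = (1 − 1/5) × 3² / 16 = 0.8 × 9 / 16 = 0.45 dB.
Output = 3 − 0.45 = 2.55 dBV.

2.55 dBV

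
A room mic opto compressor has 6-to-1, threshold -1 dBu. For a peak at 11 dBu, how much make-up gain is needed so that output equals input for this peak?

10 dB

Without make-up, output = threshold + overshoot/6 = -1 + 2 = 1 dBu.
Gap to target: 10 dB.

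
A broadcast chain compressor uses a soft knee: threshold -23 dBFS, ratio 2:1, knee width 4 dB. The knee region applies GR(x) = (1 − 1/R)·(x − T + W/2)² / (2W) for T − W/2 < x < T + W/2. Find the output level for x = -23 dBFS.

x − T + W/2 = -23 − (-23) + 2 = 2.
GR = (1 − 1/2) × 2² / 8 = 0.5 × 4 / 8 = 0.25 dB.
Output = -23 − 0.25 = -23.25 dBFS.

-23.25 dBFS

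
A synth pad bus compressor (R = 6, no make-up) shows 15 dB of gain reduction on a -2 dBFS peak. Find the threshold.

-20 dBFS

Input is 18 dB above T (since output overshoot × R = input overshoot: (-17 − T)·6 = -2 − T gives T = -20 dBFS).
Check: -20 + (-2 − (-20))/6 = -20 + 3 = -17 dBFS. ✓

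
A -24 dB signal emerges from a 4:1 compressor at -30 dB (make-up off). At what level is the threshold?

Let T be the threshold. Output overshoot = (input overshoot)/R, so -30 − T = (-24 − T)/4.
4·(-30 − T) = -24 − T → 3·T = -120 − (-24) = -96.
T = -96/3 = -32 dB.

-32 dB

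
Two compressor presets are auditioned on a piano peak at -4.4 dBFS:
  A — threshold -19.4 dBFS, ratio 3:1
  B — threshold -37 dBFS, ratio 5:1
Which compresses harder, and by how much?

B, by 16.08 dB

A: 15 dB over, compressed to 5 dB over, so 10 dB of GR.
B: 32.6 dB over, compressed to 6.52 dB over, so 26.08 dB of GR.
B applies 16.08 dB more gain reduction.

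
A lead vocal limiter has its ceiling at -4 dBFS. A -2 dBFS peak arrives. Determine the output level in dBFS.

-4 dBFS

At ∞:1, everything above -4 dBFS is held at the ceiling.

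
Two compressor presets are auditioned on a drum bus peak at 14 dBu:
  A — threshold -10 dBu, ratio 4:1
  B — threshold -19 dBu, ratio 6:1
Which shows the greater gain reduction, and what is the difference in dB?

A: 24 dB over, compressed to 6 dB over, so 18 dB of GR.
B: 33 dB over, compressed to 5.5 dB over, so 27.5 dB of GR.
Difference: 9.5 dB in favour of B.

B, by 9.5 dB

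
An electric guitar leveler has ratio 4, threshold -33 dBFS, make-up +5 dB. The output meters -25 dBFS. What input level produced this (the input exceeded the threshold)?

Stripping the +5 dB make-up gives -30 dBFS at the gain stage.
Post-compression overshoot = -30 − (-33) = 3 dB.
Undo the ratio: input overshoot = 3 × 4 = 12 dB, giving input = -21 dBFS.

-21 dBFS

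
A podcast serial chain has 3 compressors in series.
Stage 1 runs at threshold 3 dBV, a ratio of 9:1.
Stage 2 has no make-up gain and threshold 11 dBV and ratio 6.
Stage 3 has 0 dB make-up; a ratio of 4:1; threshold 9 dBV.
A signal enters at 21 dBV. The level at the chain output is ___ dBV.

Stage 1: overshoot 18 dB → 18/9 = 2 dB → 5 dBV.
Stage 2: 5 dBV is at or below the 11 dBV threshold — no compression; output 5 dBV.
Stage 3: below threshold (5 ≤ 9); passes unchanged; output 5 dBV.

5 dBV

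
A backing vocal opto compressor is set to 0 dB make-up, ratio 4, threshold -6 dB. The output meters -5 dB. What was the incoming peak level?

That's 1 dB above the -6 dB threshold.
Undo the ratio: input overshoot = 1 × 4 = 4 dB, giving input = -2 dB.

-2 dB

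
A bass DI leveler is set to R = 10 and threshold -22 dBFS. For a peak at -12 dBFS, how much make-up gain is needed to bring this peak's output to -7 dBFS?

Without make-up, output = threshold + overshoot/10 = -22 + 1 = -21 dBFS.
Gap to target: 14 dB.

14 dB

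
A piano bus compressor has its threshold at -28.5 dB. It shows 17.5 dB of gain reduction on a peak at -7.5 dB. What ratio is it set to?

Input overshoot = -7.5 − (-28.5) = 21 dB.
Output overshoot = 21 − 17.5 = 3.5 dB.
Ratio = input overshoot / output overshoot = 21 / 3.5 = 6.

6:1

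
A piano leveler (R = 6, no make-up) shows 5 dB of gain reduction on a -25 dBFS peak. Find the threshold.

Input is 6 dB above T (since output overshoot × R = input overshoot: (-30 − T)·6 = -25 − T gives T = -31 dBFS).
Check: -31 + (-25 − (-31))/6 = -31 + 1 = -30 dBFS. ✓

-31 dBFS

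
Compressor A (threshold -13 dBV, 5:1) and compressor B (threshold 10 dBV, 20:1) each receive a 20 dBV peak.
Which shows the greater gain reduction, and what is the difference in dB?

A, by 16.9 dB

A: GR = 33 − 33/5 = 26.4 dB.
B: GR = 10 − 10/20 = 9.5 dB.
A reduces 16.9 dB more.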